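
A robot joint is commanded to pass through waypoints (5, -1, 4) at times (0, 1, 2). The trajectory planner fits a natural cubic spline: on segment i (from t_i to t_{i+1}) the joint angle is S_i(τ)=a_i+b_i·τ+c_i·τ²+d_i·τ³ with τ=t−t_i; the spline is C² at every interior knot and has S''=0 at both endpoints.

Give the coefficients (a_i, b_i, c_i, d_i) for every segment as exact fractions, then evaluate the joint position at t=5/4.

  seg 0: a=5 b=-35/4 c=0 d=11/4
  seg 1: a=-1 b=-1/2 c=33/4 d=-11/4
S(5/4) = -167/256

Δ: Δ0=-6, Δ1=5
row 1: diag=4, rhs=66; c'=1/4, d'=33/2
back: M1=33/2
M: M0=0, M1=33/2, M2=0
seg 0: a=5, c=M0/2=0, d=(M1−M0)/(6·1)=11/4, b=Δ0−h0·(2M0+M1)/6=-35/4
seg 1: a=-1, c=M1/2=33/4, d=(M2−M1)/(6·1)=-11/4, b=Δ1−h1·(2M1+M2)/6=-1/2
t_q=5/4 → seg 1, τ=1/4; S=-1+-1/2·τ+33/4·τ²+-11/4·τ³=-167/256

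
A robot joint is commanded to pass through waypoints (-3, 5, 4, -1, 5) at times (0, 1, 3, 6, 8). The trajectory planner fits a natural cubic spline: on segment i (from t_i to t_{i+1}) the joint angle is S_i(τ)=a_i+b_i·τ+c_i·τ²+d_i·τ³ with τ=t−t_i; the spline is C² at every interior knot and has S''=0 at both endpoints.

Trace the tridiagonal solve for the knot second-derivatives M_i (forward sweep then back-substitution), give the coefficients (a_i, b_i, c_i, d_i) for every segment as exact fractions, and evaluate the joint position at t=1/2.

Δ: Δ0=8, Δ1=-1/2, Δ2=-5/3, Δ3=3
row 1: diag=6, rhs=-51; c'=1/3, d'=-17/2
row 2: denom=10−2·1/3=28/3; d'=(-7−2·-17/2)/(28/3)=15/14
row 3: denom=10−3·9/28=253/28; d'=(28−3·15/14)/(253/28)=694/253
back: M3=694/253
back: M2=15/14−9/28·694/253=48/253
back: M1=-17/2−1/3·48/253=-4333/506
M: M0=0, M1=-4333/506, M2=48/253, M3=694/253, M4=0
seg 0: a=-3, c=M0/2=0, d=(M1−M0)/(6·1)=-4333/3036, b=Δ0−h0·(2M0+M1)/6=28621/3036
seg 1: a=5, c=M1/2=-4333/1012, d=(M2−M1)/(6·2)=4429/6072, b=Δ1−h1·(2M1+M2)/6=7811/1518
seg 2: a=4, c=M2/2=24/253, d=(M3−M2)/(6·3)=323/2277, b=Δ2−h2·(2M2+M3)/6=-2450/759
seg 3: a=-1, c=M3/2=347/253, d=(M4−M3)/(6·2)=-347/1518, b=Δ3−h3·(2M3+M4)/6=889/759
t_q=1/2 → seg 0, τ=1/2; S=-3+28621/3036·τ+0·τ²+-4333/3036·τ³=12429/8096

  seg 0: a=-3 b=28621/3036 c=0 d=-4333/3036
  seg 1: a=5 b=7811/1518 c=-4333/1012 d=4429/6072
  seg 2: a=4 b=-2450/759 c=24/253 d=323/2277
  seg 3: a=-1 b=889/759 c=347/253 d=-347/1518
S(1/2) = 12429/8096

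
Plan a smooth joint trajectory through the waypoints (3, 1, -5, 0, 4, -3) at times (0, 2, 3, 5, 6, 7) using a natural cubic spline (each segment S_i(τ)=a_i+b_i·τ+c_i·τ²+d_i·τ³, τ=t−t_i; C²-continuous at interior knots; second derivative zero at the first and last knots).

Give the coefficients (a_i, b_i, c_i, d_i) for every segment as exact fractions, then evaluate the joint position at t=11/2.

  seg 0: a=3 b=834/709 c=0 d=-1543/2836
  seg 1: a=1 b=-3795/709 c=-4629/1418 d=3711/1418
  seg 2: a=-5 b=-5715/1418 c=3252/709 d=-937/1418
  seg 3: a=0 b=9057/1418 c=441/709 d=-4267/1418
  seg 4: a=4 b=-990/709 c=-11919/1418 d=3973/1418
S(11/2) = 33725/11344

Δ: Δ0=-1, Δ1=-6, Δ2=5/2, Δ3=4, Δ4=-7
row 1: diag=6, rhs=-30; c'=1/6, d'=-5
row 2: denom=6−1·1/6=35/6; d'=(51−1·-5)/(35/6)=48/5
row 3: denom=6−2·12/35=186/35; d'=(9−2·48/5)/(186/35)=-119/62
row 4: denom=4−1·35/186=709/186; d'=(-66−1·-119/62)/(709/186)=-11919/709
back: M4=-11919/709
back: M3=-119/62−35/186·-11919/709=882/709
back: M2=48/5−12/35·882/709=6504/709
back: M1=-5−1/6·6504/709=-4629/709
M: M0=0, M1=-4629/709, M2=6504/709, M3=882/709, M4=-11919/709, M5=0
seg 0: a=3, c=M0/2=0, d=(M1−M0)/(6·2)=-1543/2836, b=Δ0−h0·(2M0+M1)/6=834/709
seg 1: a=1, c=M1/2=-4629/1418, d=(M2−M1)/(6·1)=3711/1418, b=Δ1−h1·(2M1+M2)/6=-3795/709
seg 2: a=-5, c=M2/2=3252/709, d=(M3−M2)/(6·2)=-937/1418, b=Δ2−h2·(2M2+M3)/6=-5715/1418
seg 3: a=0, c=M3/2=441/709, d=(M4−M3)/(6·1)=-4267/1418, b=Δ3−h3·(2M3+M4)/6=9057/1418
seg 4: a=4, c=M4/2=-11919/1418, d=(M5−M4)/(6·1)=3973/1418, b=Δ4−h4·(2M4+M5)/6=-990/709
t_q=11/2 → seg 3, τ=1/2; S=0+9057/1418·τ+441/709·τ²+-4267/1418·τ³=33725/11344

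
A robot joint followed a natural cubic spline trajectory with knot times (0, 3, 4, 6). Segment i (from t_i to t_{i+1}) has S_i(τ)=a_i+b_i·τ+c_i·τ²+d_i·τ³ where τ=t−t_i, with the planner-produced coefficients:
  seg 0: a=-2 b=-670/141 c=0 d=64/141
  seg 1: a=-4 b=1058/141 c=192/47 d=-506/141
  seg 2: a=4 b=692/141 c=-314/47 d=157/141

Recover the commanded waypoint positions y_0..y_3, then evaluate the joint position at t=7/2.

y_0=-2 y_1=-4 y_2=4 y_3=-4
S(7/2) = 61/188

y_0 = S_0(0) = a_0 = -2
y_1 = S_1(0) = a_1 = -4
y_2 = S_2(0) = a_2 = 4
y_3 = S_2(2) = -4
t_q=7/2 is in segment 1 (τ=1/2); S_1(τ)=61/188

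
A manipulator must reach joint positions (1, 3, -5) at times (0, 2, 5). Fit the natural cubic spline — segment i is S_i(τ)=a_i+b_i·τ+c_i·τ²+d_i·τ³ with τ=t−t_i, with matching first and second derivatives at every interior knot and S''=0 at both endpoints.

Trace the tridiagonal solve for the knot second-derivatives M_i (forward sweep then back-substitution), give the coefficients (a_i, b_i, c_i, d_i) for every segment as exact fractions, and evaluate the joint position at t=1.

  seg 0: a=1 b=26/15 c=0 d=-11/60
  seg 1: a=3 b=-7/15 c=-11/10 d=11/90
S(1) = 51/20

Δ: Δ0=1, Δ1=-8/3
row 1: diag=10, rhs=-22; c'=3/10, d'=-11/5
back: M1=-11/5
M: M0=0, M1=-11/5, M2=0
seg 0: a=1, c=M0/2=0, d=(M1−M0)/(6·2)=-11/60, b=Δ0−h0·(2M0+M1)/6=26/15
seg 1: a=3, c=M1/2=-11/10, d=(M2−M1)/(6·3)=11/90, b=Δ1−h1·(2M1+M2)/6=-7/15
t_q=1 → seg 0, τ=1; S=1+26/15·τ+0·τ²+-11/60·τ³=51/20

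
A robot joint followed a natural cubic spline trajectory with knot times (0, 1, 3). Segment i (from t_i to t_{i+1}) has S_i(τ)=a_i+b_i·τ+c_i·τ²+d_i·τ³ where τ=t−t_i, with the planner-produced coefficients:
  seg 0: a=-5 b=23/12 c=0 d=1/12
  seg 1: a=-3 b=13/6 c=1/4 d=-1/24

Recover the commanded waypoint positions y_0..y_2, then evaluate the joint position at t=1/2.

y_0=-5 y_1=-3 y_2=2
S(1/2) = -129/32

y_0 = S_0(0) = a_0 = -5
y_1 = S_1(0) = a_1 = -3
y_2 = S_1(2) = 2
t_q=1/2 is in segment 0 (τ=1/2); S_0(τ)=-129/32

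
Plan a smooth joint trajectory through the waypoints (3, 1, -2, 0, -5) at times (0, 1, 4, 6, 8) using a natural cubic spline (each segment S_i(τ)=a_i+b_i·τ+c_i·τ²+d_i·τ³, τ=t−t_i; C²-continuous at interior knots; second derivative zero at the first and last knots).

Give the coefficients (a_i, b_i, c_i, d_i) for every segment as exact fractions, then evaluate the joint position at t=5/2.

Δ: Δ0=-2, Δ1=-1, Δ2=1, Δ3=-5/2
row 1: diag=8, rhs=6; c'=3/8, d'=3/4
row 2: denom=10−3·3/8=71/8; d'=(12−3·3/4)/(71/8)=78/71
row 3: denom=8−2·16/71=536/71; d'=(-21−2·78/71)/(536/71)=-1647/536
back: M3=-1647/536
back: M2=78/71−16/71·-1647/536=120/67
back: M1=3/4−3/8·120/67=21/268
M: M0=0, M1=21/268, M2=120/67, M3=-1647/536, M4=0
seg 0: a=3, c=M0/2=0, d=(M1−M0)/(6·1)=7/536, b=Δ0−h0·(2M0+M1)/6=-1079/536
seg 1: a=1, c=M1/2=21/536, d=(M2−M1)/(6·3)=51/536, b=Δ1−h1·(2M1+M2)/6=-529/268
seg 2: a=-2, c=M2/2=60/67, d=(M3−M2)/(6·2)=-869/2144, b=Δ2−h2·(2M2+M3)/6=445/536
seg 3: a=0, c=M3/2=-1647/1072, d=(M4−M3)/(6·2)=549/2144, b=Δ3−h3·(2M3+M4)/6=-121/268
t_q=5/2 → seg 1, τ=3/2; S=1+-529/268·τ+21/536·τ²+51/536·τ³=-6653/4288

  seg 0: a=3 b=-1079/536 c=0 d=7/536
  seg 1: a=1 b=-529/268 c=21/536 d=51/536
  seg 2: a=-2 b=445/536 c=60/67 d=-869/2144
  seg 3: a=0 b=-121/268 c=-1647/1072 d=549/2144
S(5/2) = -6653/4288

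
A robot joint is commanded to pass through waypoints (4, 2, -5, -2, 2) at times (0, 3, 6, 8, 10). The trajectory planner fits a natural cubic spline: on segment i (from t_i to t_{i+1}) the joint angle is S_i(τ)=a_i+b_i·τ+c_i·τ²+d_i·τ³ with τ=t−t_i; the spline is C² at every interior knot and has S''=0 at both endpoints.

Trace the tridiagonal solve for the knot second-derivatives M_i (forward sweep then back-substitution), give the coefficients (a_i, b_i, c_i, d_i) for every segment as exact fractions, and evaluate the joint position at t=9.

  seg 0: a=4 b=29/280 c=0 d=-647/7560
  seg 1: a=2 b=-309/140 c=-647/840 d=367/1512
  seg 2: a=-5 b=-11/40 c=99/70 d=-59/224
  seg 3: a=-2 b=311/140 c=-93/560 d=31/1120
S(9) = 93/1120

Δ: Δ0=-2/3, Δ1=-7/3, Δ2=3/2, Δ3=2
row 1: diag=12, rhs=-10; c'=1/4, d'=-5/6
row 2: denom=10−3·1/4=37/4; d'=(23−3·-5/6)/(37/4)=102/37
row 3: denom=8−2·8/37=280/37; d'=(3−2·102/37)/(280/37)=-93/280
back: M3=-93/280
back: M2=102/37−8/37·-93/280=99/35
back: M1=-5/6−1/4·99/35=-647/420
M: M0=0, M1=-647/420, M2=99/35, M3=-93/280, M4=0
seg 0: a=4, c=M0/2=0, d=(M1−M0)/(6·3)=-647/7560, b=Δ0−h0·(2M0+M1)/6=29/280
seg 1: a=2, c=M1/2=-647/840, d=(M2−M1)/(6·3)=367/1512, b=Δ1−h1·(2M1+M2)/6=-309/140
seg 2: a=-5, c=M2/2=99/70, d=(M3−M2)/(6·2)=-59/224, b=Δ2−h2·(2M2+M3)/6=-11/40
seg 3: a=-2, c=M3/2=-93/560, d=(M4−M3)/(6·2)=31/1120, b=Δ3−h3·(2M3+M4)/6=311/140
t_q=9 → seg 3, τ=1; S=-2+311/140·τ+-93/560·τ²+31/1120·τ³=93/1120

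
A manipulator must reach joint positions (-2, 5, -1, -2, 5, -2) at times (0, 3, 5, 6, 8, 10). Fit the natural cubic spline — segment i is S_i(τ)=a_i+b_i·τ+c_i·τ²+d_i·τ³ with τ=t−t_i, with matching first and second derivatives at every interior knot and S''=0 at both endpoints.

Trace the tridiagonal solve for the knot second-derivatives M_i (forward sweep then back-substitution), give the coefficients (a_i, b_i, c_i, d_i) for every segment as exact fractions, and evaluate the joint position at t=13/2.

  seg 0: a=-2 b=7415/1788 c=0 d=-1081/5364
  seg 1: a=5 b=-1157/894 c=-1081/596 d=859/1788
  seg 2: a=-1 b=-2489/894 c=637/596 d=1279/1788
  seg 3: a=-2 b=2681/1788 c=479/149 d=-7919/7152
  seg 4: a=5 b=479/447 c=-4087/1192 d=4087/7152
S(13/2) = -11157/19072

Δ: Δ0=7/3, Δ1=-3, Δ2=-1, Δ3=7/2, Δ4=-7/2
row 1: diag=10, rhs=-32; c'=1/5, d'=-16/5
row 2: denom=6−2·1/5=28/5; d'=(12−2·-16/5)/(28/5)=23/7
row 3: denom=6−1·5/28=163/28; d'=(27−1·23/7)/(163/28)=664/163
row 4: denom=8−2·56/163=1192/163; d'=(-42−2·664/163)/(1192/163)=-4087/596
back: M4=-4087/596
back: M3=664/163−56/163·-4087/596=958/149
back: M2=23/7−5/28·958/149=637/298
back: M1=-16/5−1/5·637/298=-1081/298
M: M0=0, M1=-1081/298, M2=637/298, M3=958/149, M4=-4087/596, M5=0
seg 0: a=-2, c=M0/2=0, d=(M1−M0)/(6·3)=-1081/5364, b=Δ0−h0·(2M0+M1)/6=7415/1788
seg 1: a=5, c=M1/2=-1081/596, d=(M2−M1)/(6·2)=859/1788, b=Δ1−h1·(2M1+M2)/6=-1157/894
seg 2: a=-1, c=M2/2=637/596, d=(M3−M2)/(6·1)=1279/1788, b=Δ2−h2·(2M2+M3)/6=-2489/894
seg 3: a=-2, c=M3/2=479/149, d=(M4−M3)/(6·2)=-7919/7152, b=Δ3−h3·(2M3+M4)/6=2681/1788
seg 4: a=5, c=M4/2=-4087/1192, d=(M5−M4)/(6·2)=4087/7152, b=Δ4−h4·(2M4+M5)/6=479/447
t_q=13/2 → seg 3, τ=1/2; S=-2+2681/1788·τ+479/149·τ²+-7919/7152·τ³=-11157/19072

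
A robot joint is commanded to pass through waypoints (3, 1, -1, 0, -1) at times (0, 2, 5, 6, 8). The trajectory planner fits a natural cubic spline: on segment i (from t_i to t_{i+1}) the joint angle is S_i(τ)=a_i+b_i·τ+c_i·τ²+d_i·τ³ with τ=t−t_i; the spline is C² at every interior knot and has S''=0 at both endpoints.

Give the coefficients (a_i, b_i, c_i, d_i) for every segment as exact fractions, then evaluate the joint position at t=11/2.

Δ: Δ0=-1, Δ1=-2/3, Δ2=1, Δ3=-1/2
row 1: diag=10, rhs=2; c'=3/10, d'=1/5
row 2: denom=8−3·3/10=71/10; d'=(10−3·1/5)/(71/10)=94/71
row 3: denom=6−1·10/71=416/71; d'=(-9−1·94/71)/(416/71)=-733/416
back: M3=-733/416
back: M2=94/71−10/71·-733/416=327/208
back: M1=1/5−3/10·327/208=-113/416
M: M0=0, M1=-113/416, M2=327/208, M3=-733/416, M4=0
seg 0: a=3, c=M0/2=0, d=(M1−M0)/(6·2)=-113/4992, b=Δ0−h0·(2M0+M1)/6=-1135/1248
seg 1: a=1, c=M1/2=-113/832, d=(M2−M1)/(6·3)=59/576, b=Δ1−h1·(2M1+M2)/6=-737/624
seg 2: a=-1, c=M2/2=327/416, d=(M3−M2)/(6·1)=-1387/2496, b=Δ2−h2·(2M2+M3)/6=1921/2496
seg 3: a=0, c=M3/2=-733/832, d=(M4−M3)/(6·2)=733/4992, b=Δ3−h3·(2M3+M4)/6=421/624
t_q=11/2 → seg 2, τ=1/2; S=-1+1921/2496·τ+327/416·τ²+-1387/2496·τ³=-3249/6656

  seg 0: a=3 b=-1135/1248 c=0 d=-113/4992
  seg 1: a=1 b=-737/624 c=-113/832 d=59/576
  seg 2: a=-1 b=1921/2496 c=327/416 d=-1387/2496
  seg 3: a=0 b=421/624 c=-733/832 d=733/4992
S(11/2) = -3249/6656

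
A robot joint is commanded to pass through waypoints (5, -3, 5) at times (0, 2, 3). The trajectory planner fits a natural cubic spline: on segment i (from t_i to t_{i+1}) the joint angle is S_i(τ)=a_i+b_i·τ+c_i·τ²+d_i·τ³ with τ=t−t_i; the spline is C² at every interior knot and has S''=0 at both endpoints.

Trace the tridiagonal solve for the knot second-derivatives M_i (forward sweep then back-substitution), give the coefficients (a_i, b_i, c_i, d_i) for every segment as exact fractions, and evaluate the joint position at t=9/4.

Δ: Δ0=-4, Δ1=8
row 1: diag=6, rhs=72; c'=1/6, d'=12
back: M1=12
M: M0=0, M1=12, M2=0
seg 0: a=5, c=M0/2=0, d=(M1−M0)/(6·2)=1, b=Δ0−h0·(2M0+M1)/6=-8
seg 1: a=-3, c=M1/2=6, d=(M2−M1)/(6·1)=-2, b=Δ1−h1·(2M1+M2)/6=4
t_q=9/4 → seg 1, τ=1/4; S=-3+4·τ+6·τ²+-2·τ³=-53/32

  seg 0: a=5 b=-8 c=0 d=1
  seg 1: a=-3 b=4 c=6 d=-2
S(9/4) = -53/32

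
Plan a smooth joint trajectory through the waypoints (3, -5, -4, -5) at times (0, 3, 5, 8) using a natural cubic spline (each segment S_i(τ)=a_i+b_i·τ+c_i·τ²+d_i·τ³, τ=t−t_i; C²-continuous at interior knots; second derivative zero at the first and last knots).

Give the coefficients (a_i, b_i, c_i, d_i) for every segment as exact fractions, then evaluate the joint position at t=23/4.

  seg 0: a=3 b=-89/24 c=0 d=25/216
  seg 1: a=-5 b=-7/12 c=25/24 d=-1/4
  seg 2: a=-4 b=7/12 c=-11/24 d=11/216
S(23/4) = -1945/512

Δ: Δ0=-8/3, Δ1=1/2, Δ2=-1/3
row 1: diag=10, rhs=19; c'=1/5, d'=19/10
row 2: denom=10−2·1/5=48/5; d'=(-5−2·19/10)/(48/5)=-11/12
back: M2=-11/12
back: M1=19/10−1/5·-11/12=25/12
M: M0=0, M1=25/12, M2=-11/12, M3=0
seg 0: a=3, c=M0/2=0, d=(M1−M0)/(6·3)=25/216, b=Δ0−h0·(2M0+M1)/6=-89/24
seg 1: a=-5, c=M1/2=25/24, d=(M2−M1)/(6·2)=-1/4, b=Δ1−h1·(2M1+M2)/6=-7/12
seg 2: a=-4, c=M2/2=-11/24, d=(M3−M2)/(6·3)=11/216, b=Δ2−h2·(2M2+M3)/6=7/12
t_q=23/4 → seg 2, τ=3/4; S=-4+7/12·τ+-11/24·τ²+11/216·τ³=-1945/512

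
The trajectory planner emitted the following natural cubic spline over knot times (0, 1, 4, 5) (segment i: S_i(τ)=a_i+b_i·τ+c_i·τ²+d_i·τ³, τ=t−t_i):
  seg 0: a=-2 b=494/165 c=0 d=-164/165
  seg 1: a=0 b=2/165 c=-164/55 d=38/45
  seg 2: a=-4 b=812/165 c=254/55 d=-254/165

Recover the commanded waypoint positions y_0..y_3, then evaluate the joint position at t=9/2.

y_0 = S_0(0) = a_0 = -2
y_1 = S_1(0) = a_1 = 0
y_2 = S_2(0) = a_2 = -4
y_3 = S_2(1) = 4
t_q=9/2 is in segment 2 (τ=1/2); S_2(τ)=-127/220

y_0=-2 y_1=0 y_2=-4 y_3=4
S(9/2) = -127/220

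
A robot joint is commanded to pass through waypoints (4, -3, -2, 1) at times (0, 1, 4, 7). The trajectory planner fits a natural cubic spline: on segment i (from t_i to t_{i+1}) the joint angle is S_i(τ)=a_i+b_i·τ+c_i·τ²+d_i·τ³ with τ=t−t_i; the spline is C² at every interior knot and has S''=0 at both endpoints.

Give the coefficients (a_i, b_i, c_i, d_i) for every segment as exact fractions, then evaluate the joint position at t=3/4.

  seg 0: a=4 b=-695/87 c=0 d=86/87
  seg 1: a=-3 b=-437/87 c=86/29 d=-308/783
  seg 2: a=-2 b=187/87 c=-50/87 d=50/783
S(3/4) = -1461/928

Δ: Δ0=-7, Δ1=1/3, Δ2=1
row 1: diag=8, rhs=44; c'=3/8, d'=11/2
row 2: denom=12−3·3/8=87/8; d'=(4−3·11/2)/(87/8)=-100/87
back: M2=-100/87
back: M1=11/2−3/8·-100/87=172/29
M: M0=0, M1=172/29, M2=-100/87, M3=0
seg 0: a=4, c=M0/2=0, d=(M1−M0)/(6·1)=86/87, b=Δ0−h0·(2M0+M1)/6=-695/87
seg 1: a=-3, c=M1/2=86/29, d=(M2−M1)/(6·3)=-308/783, b=Δ1−h1·(2M1+M2)/6=-437/87
seg 2: a=-2, c=M2/2=-50/87, d=(M3−M2)/(6·3)=50/783, b=Δ2−h2·(2M2+M3)/6=187/87
t_q=3/4 → seg 0, τ=3/4; S=4+-695/87·τ+0·τ²+86/87·τ³=-1461/928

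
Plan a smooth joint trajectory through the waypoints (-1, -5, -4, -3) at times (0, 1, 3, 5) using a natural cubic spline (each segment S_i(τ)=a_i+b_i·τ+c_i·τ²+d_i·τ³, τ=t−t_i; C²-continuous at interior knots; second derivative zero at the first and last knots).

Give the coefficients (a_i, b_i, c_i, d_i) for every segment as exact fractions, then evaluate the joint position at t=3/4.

Δ: Δ0=-4, Δ1=1/2, Δ2=1/2
row 1: diag=6, rhs=27; c'=1/3, d'=9/2
row 2: denom=8−2·1/3=22/3; d'=(0−2·9/2)/(22/3)=-27/22
back: M2=-27/22
back: M1=9/2−1/3·-27/22=54/11
M: M0=0, M1=54/11, M2=-27/22, M3=0
seg 0: a=-1, c=M0/2=0, d=(M1−M0)/(6·1)=9/11, b=Δ0−h0·(2M0+M1)/6=-53/11
seg 1: a=-5, c=M1/2=27/11, d=(M2−M1)/(6·2)=-45/88, b=Δ1−h1·(2M1+M2)/6=-26/11
seg 2: a=-4, c=M2/2=-27/44, d=(M3−M2)/(6·2)=9/88, b=Δ2−h2·(2M2+M3)/6=29/22
t_q=3/4 → seg 0, τ=3/4; S=-1+-53/11·τ+0·τ²+9/11·τ³=-3005/704

  seg 0: a=-1 b=-53/11 c=0 d=9/11
  seg 1: a=-5 b=-26/11 c=27/11 d=-45/88
  seg 2: a=-4 b=29/22 c=-27/44 d=9/88
S(3/4) = -3005/704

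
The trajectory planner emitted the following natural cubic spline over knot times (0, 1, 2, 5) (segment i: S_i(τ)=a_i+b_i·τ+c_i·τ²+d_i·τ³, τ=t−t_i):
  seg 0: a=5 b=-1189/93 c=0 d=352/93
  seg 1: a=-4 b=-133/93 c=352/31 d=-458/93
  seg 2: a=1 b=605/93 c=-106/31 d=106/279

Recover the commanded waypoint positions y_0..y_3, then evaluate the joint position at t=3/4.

y_0 = S_0(0) = a_0 = 5
y_1 = S_1(0) = a_1 = -4
y_2 = S_2(0) = a_2 = 1
y_3 = S_2(3) = 0
t_q=3/4 is in segment 0 (τ=3/4); S_0(τ)=-371/124

y_0=5 y_1=-4 y_2=1 y_3=0
S(3/4) = -371/124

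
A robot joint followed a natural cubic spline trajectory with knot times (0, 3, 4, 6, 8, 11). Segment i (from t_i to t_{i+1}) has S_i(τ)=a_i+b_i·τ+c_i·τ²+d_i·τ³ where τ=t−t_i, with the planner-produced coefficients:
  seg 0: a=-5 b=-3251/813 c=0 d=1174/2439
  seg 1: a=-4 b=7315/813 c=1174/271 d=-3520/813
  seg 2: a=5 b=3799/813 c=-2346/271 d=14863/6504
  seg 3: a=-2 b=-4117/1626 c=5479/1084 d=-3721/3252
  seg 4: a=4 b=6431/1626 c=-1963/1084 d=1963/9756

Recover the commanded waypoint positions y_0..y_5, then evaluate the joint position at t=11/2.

y_0 = S_0(0) = a_0 = -5
y_1 = S_1(0) = a_1 = -4
y_2 = S_2(0) = a_2 = 5
y_3 = S_3(0) = a_3 = -2
y_4 = S_4(0) = a_4 = 4
y_5 = S_4(3) = 5
t_q=11/2 is in segment 2 (τ=3/2); S_2(τ)=4231/17344

y_0=-5 y_1=-4 y_2=5 y_3=-2 y_4=4 y_5=5
S(11/2) = 4231/17344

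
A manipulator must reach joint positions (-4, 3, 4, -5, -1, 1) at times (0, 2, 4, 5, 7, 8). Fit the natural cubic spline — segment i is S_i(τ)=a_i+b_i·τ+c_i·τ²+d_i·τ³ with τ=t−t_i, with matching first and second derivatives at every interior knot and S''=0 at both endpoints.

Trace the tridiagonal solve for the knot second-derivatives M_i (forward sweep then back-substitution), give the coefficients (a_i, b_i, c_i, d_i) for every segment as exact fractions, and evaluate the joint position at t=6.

  seg 0: a=-4 b=1099/340 c=0 d=91/1360
  seg 1: a=3 b=343/85 c=273/680 d=-295/272
  seg 2: a=4 b=-2507/340 c=-519/85 d=1523/340
  seg 3: a=-5 b=-209/34 c=2493/340 d=-277/170
  seg 4: a=-1 b=617/170 c=-831/340 d=277/340
S(6) = -1851/340

Δ: Δ0=7/2, Δ1=1/2, Δ2=-9, Δ3=2, Δ4=2
row 1: diag=8, rhs=-18; c'=1/4, d'=-9/4
row 2: denom=6−2·1/4=11/2; d'=(-57−2·-9/4)/(11/2)=-105/11
row 3: denom=6−1·2/11=64/11; d'=(66−1·-105/11)/(64/11)=831/64
row 4: denom=6−2·11/32=85/16; d'=(0−2·831/64)/(85/16)=-831/170
back: M4=-831/170
back: M3=831/64−11/32·-831/170=2493/170
back: M2=-105/11−2/11·2493/170=-1038/85
back: M1=-9/4−1/4·-1038/85=273/340
M: M0=0, M1=273/340, M2=-1038/85, M3=2493/170, M4=-831/170, M5=0
seg 0: a=-4, c=M0/2=0, d=(M1−M0)/(6·2)=91/1360, b=Δ0−h0·(2M0+M1)/6=1099/340
seg 1: a=3, c=M1/2=273/680, d=(M2−M1)/(6·2)=-295/272, b=Δ1−h1·(2M1+M2)/6=343/85
seg 2: a=4, c=M2/2=-519/85, d=(M3−M2)/(6·1)=1523/340, b=Δ2−h2·(2M2+M3)/6=-2507/340
seg 3: a=-5, c=M3/2=2493/340, d=(M4−M3)/(6·2)=-277/170, b=Δ3−h3·(2M3+M4)/6=-209/34
seg 4: a=-1, c=M4/2=-831/340, d=(M5−M4)/(6·1)=277/340, b=Δ4−h4·(2M4+M5)/6=617/170
t_q=6 → seg 3, τ=1; S=-5+-209/34·τ+2493/340·τ²+-277/170·τ³=-1851/340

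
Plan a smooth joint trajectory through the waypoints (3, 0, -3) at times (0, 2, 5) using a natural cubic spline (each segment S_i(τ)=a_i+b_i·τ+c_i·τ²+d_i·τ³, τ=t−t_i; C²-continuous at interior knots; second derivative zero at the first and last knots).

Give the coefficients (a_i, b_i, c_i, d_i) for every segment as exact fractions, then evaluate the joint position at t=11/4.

Δ: Δ0=-3/2, Δ1=-1
row 1: diag=10, rhs=3; c'=3/10, d'=3/10
back: M1=3/10
M: M0=0, M1=3/10, M2=0
seg 0: a=3, c=M0/2=0, d=(M1−M0)/(6·2)=1/40, b=Δ0−h0·(2M0+M1)/6=-8/5
seg 1: a=0, c=M1/2=3/20, d=(M2−M1)/(6·3)=-1/60, b=Δ1−h1·(2M1+M2)/6=-13/10
t_q=11/4 → seg 1, τ=3/4; S=0+-13/10·τ+3/20·τ²+-1/60·τ³=-1149/1280

  seg 0: a=3 b=-8/5 c=0 d=1/40
  seg 1: a=0 b=-13/10 c=3/20 d=-1/60
S(11/4) = -1149/1280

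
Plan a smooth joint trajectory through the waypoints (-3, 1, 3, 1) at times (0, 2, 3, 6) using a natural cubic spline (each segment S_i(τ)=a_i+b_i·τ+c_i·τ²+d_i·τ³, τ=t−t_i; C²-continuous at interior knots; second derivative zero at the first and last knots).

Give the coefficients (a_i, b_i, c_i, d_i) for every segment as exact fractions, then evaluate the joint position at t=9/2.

Δ: Δ0=2, Δ1=2, Δ2=-2/3
row 1: diag=6, rhs=0; c'=1/6, d'=0
row 2: denom=8−1·1/6=47/6; d'=(-16−1·0)/(47/6)=-96/47
back: M2=-96/47
back: M1=0−1/6·-96/47=16/47
M: M0=0, M1=16/47, M2=-96/47, M3=0
seg 0: a=-3, c=M0/2=0, d=(M1−M0)/(6·2)=4/141, b=Δ0−h0·(2M0+M1)/6=266/141
seg 1: a=1, c=M1/2=8/47, d=(M2−M1)/(6·1)=-56/141, b=Δ1−h1·(2M1+M2)/6=314/141
seg 2: a=3, c=M2/2=-48/47, d=(M3−M2)/(6·3)=16/141, b=Δ2−h2·(2M2+M3)/6=194/141
t_q=9/2 → seg 2, τ=3/2; S=3+194/141·τ+-48/47·τ²+16/141·τ³=148/47

  seg 0: a=-3 b=266/141 c=0 d=4/141
  seg 1: a=1 b=314/141 c=8/47 d=-56/141
  seg 2: a=3 b=194/141 c=-48/47 d=16/141
S(9/2) = 148/47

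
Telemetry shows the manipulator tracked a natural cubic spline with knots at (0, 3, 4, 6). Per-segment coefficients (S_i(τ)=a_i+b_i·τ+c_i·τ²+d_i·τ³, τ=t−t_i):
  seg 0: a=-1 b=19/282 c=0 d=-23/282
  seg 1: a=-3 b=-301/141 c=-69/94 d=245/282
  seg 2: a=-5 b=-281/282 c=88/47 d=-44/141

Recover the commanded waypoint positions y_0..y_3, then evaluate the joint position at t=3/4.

y_0 = S_0(0) = a_0 = -1
y_1 = S_1(0) = a_1 = -3
y_2 = S_2(0) = a_2 = -5
y_3 = S_2(2) = -2
t_q=3/4 is in segment 0 (τ=3/4); S_0(τ)=-5919/6016

y_0=-1 y_1=-3 y_2=-5 y_3=-2
S(3/4) = -5919/6016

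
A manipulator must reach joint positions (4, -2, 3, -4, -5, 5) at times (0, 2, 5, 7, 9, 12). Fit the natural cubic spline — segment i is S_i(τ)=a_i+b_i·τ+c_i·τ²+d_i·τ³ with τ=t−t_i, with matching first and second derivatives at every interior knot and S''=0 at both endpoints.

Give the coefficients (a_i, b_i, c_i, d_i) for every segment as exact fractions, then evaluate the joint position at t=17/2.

  seg 0: a=4 b=-7223/1629 c=0 d=584/1629
  seg 1: a=-2 b=-215/1629 c=1168/543 d=-7582/14661
  seg 2: a=3 b=-1937/1629 c=-4078/1629 d=8783/13032
  seg 3: a=-4 b=-3383/1086 c=10037/6516 d=-1517/13032
  seg 4: a=-5 b=2687/1629 c=2743/3258 d=-2743/29322
S(17/2) = -64867/11584

Δ: Δ0=-3, Δ1=5/3, Δ2=-7/2, Δ3=-1/2, Δ4=10/3
row 1: diag=10, rhs=28; c'=3/10, d'=14/5
row 2: denom=10−3·3/10=91/10; d'=(-31−3·14/5)/(91/10)=-394/91
row 3: denom=8−2·20/91=688/91; d'=(18−2·-394/91)/(688/91)=1213/344
row 4: denom=10−2·91/344=1629/172; d'=(23−2·1213/344)/(1629/172)=2743/1629
back: M4=2743/1629
back: M3=1213/344−91/344·2743/1629=10037/3258
back: M2=-394/91−20/91·10037/3258=-8156/1629
back: M1=14/5−3/10·-8156/1629=2336/543
M: M0=0, M1=2336/543, M2=-8156/1629, M3=10037/3258, M4=2743/1629, M5=0
seg 0: a=4, c=M0/2=0, d=(M1−M0)/(6·2)=584/1629, b=Δ0−h0·(2M0+M1)/6=-7223/1629
seg 1: a=-2, c=M1/2=1168/543, d=(M2−M1)/(6·3)=-7582/14661, b=Δ1−h1·(2M1+M2)/6=-215/1629
seg 2: a=3, c=M2/2=-4078/1629, d=(M3−M2)/(6·2)=8783/13032, b=Δ2−h2·(2M2+M3)/6=-1937/1629
seg 3: a=-4, c=M3/2=10037/6516, d=(M4−M3)/(6·2)=-1517/13032, b=Δ3−h3·(2M3+M4)/6=-3383/1086
seg 4: a=-5, c=M4/2=2743/3258, d=(M5−M4)/(6·3)=-2743/29322, b=Δ4−h4·(2M4+M5)/6=2687/1629
t_q=17/2 → seg 3, τ=3/2; S=-4+-3383/1086·τ+10037/6516·τ²+-1517/13032·τ³=-64867/11584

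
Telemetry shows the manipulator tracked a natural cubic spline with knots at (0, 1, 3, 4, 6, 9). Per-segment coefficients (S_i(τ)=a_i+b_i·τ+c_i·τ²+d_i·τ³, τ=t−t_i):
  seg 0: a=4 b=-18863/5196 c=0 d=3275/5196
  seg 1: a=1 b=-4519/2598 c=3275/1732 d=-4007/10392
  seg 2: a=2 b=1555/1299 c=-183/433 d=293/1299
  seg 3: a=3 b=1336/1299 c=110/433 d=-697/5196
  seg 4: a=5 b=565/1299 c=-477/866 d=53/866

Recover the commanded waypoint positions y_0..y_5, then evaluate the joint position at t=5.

y_0=4 y_1=1 y_2=2 y_3=3 y_4=5 y_5=3
S(5) = 7185/1732

y_0 = S_0(0) = a_0 = 4
y_1 = S_1(0) = a_1 = 1
y_2 = S_2(0) = a_2 = 2
y_3 = S_3(0) = a_3 = 3
y_4 = S_4(0) = a_4 = 5
y_5 = S_4(3) = 3
t_q=5 is in segment 3 (τ=1); S_3(τ)=7185/1732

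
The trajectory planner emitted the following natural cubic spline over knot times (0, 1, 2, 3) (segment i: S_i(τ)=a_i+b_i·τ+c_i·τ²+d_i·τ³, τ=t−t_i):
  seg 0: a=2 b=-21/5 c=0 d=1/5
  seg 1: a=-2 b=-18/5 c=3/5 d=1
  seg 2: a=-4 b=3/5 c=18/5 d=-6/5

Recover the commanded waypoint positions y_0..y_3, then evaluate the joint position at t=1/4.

y_0 = S_0(0) = a_0 = 2
y_1 = S_1(0) = a_1 = -2
y_2 = S_2(0) = a_2 = -4
y_3 = S_2(1) = -1
t_q=1/4 is in segment 0 (τ=1/4); S_0(τ)=61/64

y_0=2 y_1=-2 y_2=-4 y_3=-1
S(1/4) = 61/64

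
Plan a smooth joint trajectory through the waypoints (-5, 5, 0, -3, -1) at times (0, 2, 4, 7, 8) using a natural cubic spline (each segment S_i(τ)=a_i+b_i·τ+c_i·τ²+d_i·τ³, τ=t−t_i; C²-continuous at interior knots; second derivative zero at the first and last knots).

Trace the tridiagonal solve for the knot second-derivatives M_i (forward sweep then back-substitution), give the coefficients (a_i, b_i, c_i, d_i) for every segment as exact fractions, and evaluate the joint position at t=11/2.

  seg 0: a=-5 b=3757/536 c=0 d=-1077/2144
  seg 1: a=5 b=263/268 c=-3231/1072 d=1365/2144
  seg 2: a=0 b=-1841/536 c=54/67 d=1/536
  seg 3: a=-3 b=389/268 c=441/536 d=-147/536
S(11/2) = -14289/4288

Δ: Δ0=5, Δ1=-5/2, Δ2=-1, Δ3=2
row 1: diag=8, rhs=-45; c'=1/4, d'=-45/8
row 2: denom=10−2·1/4=19/2; d'=(9−2·-45/8)/(19/2)=81/38
row 3: denom=8−3·6/19=134/19; d'=(18−3·81/38)/(134/19)=441/268
back: M3=441/268
back: M2=81/38−6/19·441/268=108/67
back: M1=-45/8−1/4·108/67=-3231/536
M: M0=0, M1=-3231/536, M2=108/67, M3=441/268, M4=0
seg 0: a=-5, c=M0/2=0, d=(M1−M0)/(6·2)=-1077/2144, b=Δ0−h0·(2M0+M1)/6=3757/536
seg 1: a=5, c=M1/2=-3231/1072, d=(M2−M1)/(6·2)=1365/2144, b=Δ1−h1·(2M1+M2)/6=263/268
seg 2: a=0, c=M2/2=54/67, d=(M3−M2)/(6·3)=1/536, b=Δ2−h2·(2M2+M3)/6=-1841/536
seg 3: a=-3, c=M3/2=441/536, d=(M4−M3)/(6·1)=-147/536, b=Δ3−h3·(2M3+M4)/6=389/268
t_q=11/2 → seg 2, τ=3/2; S=0+-1841/536·τ+54/67·τ²+1/536·τ³=-14289/4288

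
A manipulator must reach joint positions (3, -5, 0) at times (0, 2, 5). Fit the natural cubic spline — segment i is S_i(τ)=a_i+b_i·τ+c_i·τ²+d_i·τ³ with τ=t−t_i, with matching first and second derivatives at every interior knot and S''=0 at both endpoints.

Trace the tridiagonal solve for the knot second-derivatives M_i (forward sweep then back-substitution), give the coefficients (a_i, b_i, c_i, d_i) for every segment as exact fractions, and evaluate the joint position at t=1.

  seg 0: a=3 b=-77/15 c=0 d=17/60
  seg 1: a=-5 b=-26/15 c=17/10 d=-17/90
S(1) = -37/20

Δ: Δ0=-4, Δ1=5/3
row 1: diag=10, rhs=34; c'=3/10, d'=17/5
back: M1=17/5
M: M0=0, M1=17/5, M2=0
seg 0: a=3, c=M0/2=0, d=(M1−M0)/(6·2)=17/60, b=Δ0−h0·(2M0+M1)/6=-77/15
seg 1: a=-5, c=M1/2=17/10, d=(M2−M1)/(6·3)=-17/90, b=Δ1−h1·(2M1+M2)/6=-26/15
t_q=1 → seg 0, τ=1; S=3+-77/15·τ+0·τ²+17/60·τ³=-37/20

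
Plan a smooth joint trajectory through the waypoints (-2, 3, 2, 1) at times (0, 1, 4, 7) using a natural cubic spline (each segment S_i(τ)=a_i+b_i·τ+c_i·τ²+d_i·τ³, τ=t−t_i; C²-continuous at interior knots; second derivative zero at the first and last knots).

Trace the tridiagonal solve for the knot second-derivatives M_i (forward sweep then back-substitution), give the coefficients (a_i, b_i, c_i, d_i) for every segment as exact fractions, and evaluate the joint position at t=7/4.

Δ: Δ0=5, Δ1=-1/3, Δ2=-1/3
row 1: diag=8, rhs=-32; c'=3/8, d'=-4
row 2: denom=12−3·3/8=87/8; d'=(0−3·-4)/(87/8)=32/29
back: M2=32/29
back: M1=-4−3/8·32/29=-128/29
M: M0=0, M1=-128/29, M2=32/29, M3=0
seg 0: a=-2, c=M0/2=0, d=(M1−M0)/(6·1)=-64/87, b=Δ0−h0·(2M0+M1)/6=499/87
seg 1: a=3, c=M1/2=-64/29, d=(M2−M1)/(6·3)=80/261, b=Δ1−h1·(2M1+M2)/6=307/87
seg 2: a=2, c=M2/2=16/29, d=(M3−M2)/(6·3)=-16/261, b=Δ2−h2·(2M2+M3)/6=-125/87
t_q=7/4 → seg 1, τ=3/4; S=3+307/87·τ+-64/29·τ²+80/261·τ³=263/58

  seg 0: a=-2 b=499/87 c=0 d=-64/87
  seg 1: a=3 b=307/87 c=-64/29 d=80/261
  seg 2: a=2 b=-125/87 c=16/29 d=-16/261
S(7/4) = 263/58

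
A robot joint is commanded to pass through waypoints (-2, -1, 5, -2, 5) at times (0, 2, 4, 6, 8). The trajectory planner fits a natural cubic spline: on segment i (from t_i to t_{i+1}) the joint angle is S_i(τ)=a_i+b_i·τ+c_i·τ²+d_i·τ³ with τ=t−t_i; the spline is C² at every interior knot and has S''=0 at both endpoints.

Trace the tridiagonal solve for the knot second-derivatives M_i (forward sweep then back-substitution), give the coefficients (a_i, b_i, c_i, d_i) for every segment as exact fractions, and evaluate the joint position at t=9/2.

  seg 0: a=-2 b=-85/112 c=0 d=141/448
  seg 1: a=-1 b=169/56 c=423/224 d=-425/448
  seg 2: a=5 b=-13/16 c=-213/56 d=551/448
  seg 3: a=-2 b=-71/56 c=801/224 d=-267/448
S(9/2) = 13607/3584

Δ: Δ0=1/2, Δ1=3, Δ2=-7/2, Δ3=7/2
row 1: diag=8, rhs=15; c'=1/4, d'=15/8
row 2: denom=8−2·1/4=15/2; d'=(-39−2·15/8)/(15/2)=-57/10
row 3: denom=8−2·4/15=112/15; d'=(42−2·-57/10)/(112/15)=801/112
back: M3=801/112
back: M2=-57/10−4/15·801/112=-213/28
back: M1=15/8−1/4·-213/28=423/112
M: M0=0, M1=423/112, M2=-213/28, M3=801/112, M4=0
seg 0: a=-2, c=M0/2=0, d=(M1−M0)/(6·2)=141/448, b=Δ0−h0·(2M0+M1)/6=-85/112
seg 1: a=-1, c=M1/2=423/224, d=(M2−M1)/(6·2)=-425/448, b=Δ1−h1·(2M1+M2)/6=169/56
seg 2: a=5, c=M2/2=-213/56, d=(M3−M2)/(6·2)=551/448, b=Δ2−h2·(2M2+M3)/6=-13/16
seg 3: a=-2, c=M3/2=801/224, d=(M4−M3)/(6·2)=-267/448, b=Δ3−h3·(2M3+M4)/6=-71/56
t_q=9/2 → seg 2, τ=1/2; S=5+-13/16·τ+-213/56·τ²+551/448·τ³=13607/3584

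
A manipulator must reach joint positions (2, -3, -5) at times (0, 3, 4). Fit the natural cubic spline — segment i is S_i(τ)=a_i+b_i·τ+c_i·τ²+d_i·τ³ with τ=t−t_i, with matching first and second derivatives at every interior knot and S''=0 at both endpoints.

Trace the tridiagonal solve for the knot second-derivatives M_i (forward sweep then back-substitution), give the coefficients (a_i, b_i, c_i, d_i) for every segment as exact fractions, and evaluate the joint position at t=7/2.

  seg 0: a=2 b=-37/24 c=0 d=-1/72
  seg 1: a=-3 b=-23/12 c=-1/8 d=1/24
S(7/2) = -255/64

Δ: Δ0=-5/3, Δ1=-2
row 1: diag=8, rhs=-2; c'=1/8, d'=-1/4
back: M1=-1/4
M: M0=0, M1=-1/4, M2=0
seg 0: a=2, c=M0/2=0, d=(M1−M0)/(6·3)=-1/72, b=Δ0−h0·(2M0+M1)/6=-37/24
seg 1: a=-3, c=M1/2=-1/8, d=(M2−M1)/(6·1)=1/24, b=Δ1−h1·(2M1+M2)/6=-23/12
t_q=7/2 → seg 1, τ=1/2; S=-3+-23/12·τ+-1/8·τ²+1/24·τ³=-255/64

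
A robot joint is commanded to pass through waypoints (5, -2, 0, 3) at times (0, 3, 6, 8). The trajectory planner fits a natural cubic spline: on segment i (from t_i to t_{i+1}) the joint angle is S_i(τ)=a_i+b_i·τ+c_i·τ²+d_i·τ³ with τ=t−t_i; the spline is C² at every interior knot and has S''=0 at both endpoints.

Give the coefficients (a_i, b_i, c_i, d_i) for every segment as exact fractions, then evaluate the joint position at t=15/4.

  seg 0: a=5 b=-683/222 c=0 d=55/666
  seg 1: a=-2 b=-94/111 c=55/74 d=-53/666
  seg 2: a=0 b=325/222 c=1/37 d=-1/222
S(15/4) = -10659/4736

Δ: Δ0=-7/3, Δ1=2/3, Δ2=3/2
row 1: diag=12, rhs=18; c'=1/4, d'=3/2
row 2: denom=10−3·1/4=37/4; d'=(5−3·3/2)/(37/4)=2/37
back: M2=2/37
back: M1=3/2−1/4·2/37=55/37
M: M0=0, M1=55/37, M2=2/37, M3=0
seg 0: a=5, c=M0/2=0, d=(M1−M0)/(6·3)=55/666, b=Δ0−h0·(2M0+M1)/6=-683/222
seg 1: a=-2, c=M1/2=55/74, d=(M2−M1)/(6·3)=-53/666, b=Δ1−h1·(2M1+M2)/6=-94/111
seg 2: a=0, c=M2/2=1/37, d=(M3−M2)/(6·2)=-1/222, b=Δ2−h2·(2M2+M3)/6=325/222
t_q=15/4 → seg 1, τ=3/4; S=-2+-94/111·τ+55/74·τ²+-53/666·τ³=-10659/4736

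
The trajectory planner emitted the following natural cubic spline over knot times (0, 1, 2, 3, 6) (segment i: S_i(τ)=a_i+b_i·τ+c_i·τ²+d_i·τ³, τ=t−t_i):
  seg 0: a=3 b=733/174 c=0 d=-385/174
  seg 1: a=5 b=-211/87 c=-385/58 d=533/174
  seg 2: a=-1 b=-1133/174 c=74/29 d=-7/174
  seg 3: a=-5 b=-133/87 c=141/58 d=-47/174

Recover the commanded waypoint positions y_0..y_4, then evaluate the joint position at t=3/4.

y_0=3 y_1=5 y_2=-1 y_3=-5 y_4=5
S(3/4) = 19399/3712

y_0 = S_0(0) = a_0 = 3
y_1 = S_1(0) = a_1 = 5
y_2 = S_2(0) = a_2 = -1
y_3 = S_3(0) = a_3 = -5
y_4 = S_3(3) = 5
t_q=3/4 is in segment 0 (τ=3/4); S_0(τ)=19399/3712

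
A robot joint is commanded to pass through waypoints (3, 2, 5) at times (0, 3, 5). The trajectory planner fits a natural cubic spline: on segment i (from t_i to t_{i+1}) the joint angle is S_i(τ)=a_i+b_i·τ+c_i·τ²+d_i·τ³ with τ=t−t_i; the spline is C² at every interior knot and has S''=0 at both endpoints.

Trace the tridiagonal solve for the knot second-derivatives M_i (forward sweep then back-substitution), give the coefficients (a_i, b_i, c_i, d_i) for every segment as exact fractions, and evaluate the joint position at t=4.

Δ: Δ0=-1/3, Δ1=3/2
row 1: diag=10, rhs=11; c'=1/5, d'=11/10
back: M1=11/10
M: M0=0, M1=11/10, M2=0
seg 0: a=3, c=M0/2=0, d=(M1−M0)/(6·3)=11/180, b=Δ0−h0·(2M0+M1)/6=-53/60
seg 1: a=2, c=M1/2=11/20, d=(M2−M1)/(6·2)=-11/120, b=Δ1−h1·(2M1+M2)/6=23/30
t_q=4 → seg 1, τ=1; S=2+23/30·τ+11/20·τ²+-11/120·τ³=129/40

  seg 0: a=3 b=-53/60 c=0 d=11/180
  seg 1: a=2 b=23/30 c=11/20 d=-11/120
S(4) = 129/40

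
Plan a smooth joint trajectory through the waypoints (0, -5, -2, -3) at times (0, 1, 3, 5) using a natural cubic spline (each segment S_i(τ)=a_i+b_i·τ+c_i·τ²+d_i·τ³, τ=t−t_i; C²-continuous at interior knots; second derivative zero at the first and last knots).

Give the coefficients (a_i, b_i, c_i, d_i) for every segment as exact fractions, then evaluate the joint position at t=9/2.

Δ: Δ0=-5, Δ1=3/2, Δ2=-1/2
row 1: diag=6, rhs=39; c'=1/3, d'=13/2
row 2: denom=8−2·1/3=22/3; d'=(-12−2·13/2)/(22/3)=-75/22
back: M2=-75/22
back: M1=13/2−1/3·-75/22=84/11
M: M0=0, M1=84/11, M2=-75/22, M3=0
seg 0: a=0, c=M0/2=0, d=(M1−M0)/(6·1)=14/11, b=Δ0−h0·(2M0+M1)/6=-69/11
seg 1: a=-5, c=M1/2=42/11, d=(M2−M1)/(6·2)=-81/88, b=Δ1−h1·(2M1+M2)/6=-27/11
seg 2: a=-2, c=M2/2=-75/44, d=(M3−M2)/(6·2)=25/88, b=Δ2−h2·(2M2+M3)/6=39/22
t_q=9/2 → seg 2, τ=3/2; S=-2+39/22·τ+-75/44·τ²+25/88·τ³=-1561/704

  seg 0: a=0 b=-69/11 c=0 d=14/11
  seg 1: a=-5 b=-27/11 c=42/11 d=-81/88
  seg 2: a=-2 b=39/22 c=-75/44 d=25/88
S(9/2) = -1561/704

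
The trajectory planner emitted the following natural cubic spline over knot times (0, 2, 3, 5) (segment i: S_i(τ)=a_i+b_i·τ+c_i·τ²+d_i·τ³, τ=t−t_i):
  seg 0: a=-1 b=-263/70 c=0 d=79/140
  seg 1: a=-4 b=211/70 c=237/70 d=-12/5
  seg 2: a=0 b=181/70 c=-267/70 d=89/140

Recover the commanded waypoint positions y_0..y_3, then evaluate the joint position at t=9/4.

y_0 = S_0(0) = a_0 = -1
y_1 = S_1(0) = a_1 = -4
y_2 = S_2(0) = a_2 = 0
y_3 = S_2(2) = -5
t_q=9/4 is in segment 1 (τ=1/4); S_1(τ)=-3441/1120

y_0=-1 y_1=-4 y_2=0 y_3=-5
S(9/4) = -3441/1120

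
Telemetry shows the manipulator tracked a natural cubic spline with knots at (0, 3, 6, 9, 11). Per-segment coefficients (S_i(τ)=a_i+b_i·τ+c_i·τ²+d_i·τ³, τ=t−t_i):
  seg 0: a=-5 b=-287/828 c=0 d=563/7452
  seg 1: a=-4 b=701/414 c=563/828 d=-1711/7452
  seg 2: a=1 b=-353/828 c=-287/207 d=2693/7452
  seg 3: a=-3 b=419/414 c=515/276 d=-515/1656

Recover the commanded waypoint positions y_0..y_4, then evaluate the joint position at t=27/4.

y_0=-5 y_1=-4 y_2=1 y_3=-3 y_4=4
S(27/4) = 311/5888

y_0 = S_0(0) = a_0 = -5
y_1 = S_1(0) = a_1 = -4
y_2 = S_2(0) = a_2 = 1
y_3 = S_3(0) = a_3 = -3
y_4 = S_3(2) = 4
t_q=27/4 is in segment 2 (τ=3/4); S_2(τ)=311/5888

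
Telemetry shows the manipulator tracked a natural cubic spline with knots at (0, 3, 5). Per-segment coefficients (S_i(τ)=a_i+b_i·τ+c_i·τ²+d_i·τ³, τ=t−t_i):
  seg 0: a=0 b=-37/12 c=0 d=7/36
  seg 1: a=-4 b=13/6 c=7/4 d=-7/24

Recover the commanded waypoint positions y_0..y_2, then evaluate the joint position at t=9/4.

y_0 = S_0(0) = a_0 = 0
y_1 = S_1(0) = a_1 = -4
y_2 = S_1(2) = 5
t_q=9/4 is in segment 0 (τ=9/4); S_0(τ)=-1209/256

y_0=0 y_1=-4 y_2=5
S(9/4) = -1209/256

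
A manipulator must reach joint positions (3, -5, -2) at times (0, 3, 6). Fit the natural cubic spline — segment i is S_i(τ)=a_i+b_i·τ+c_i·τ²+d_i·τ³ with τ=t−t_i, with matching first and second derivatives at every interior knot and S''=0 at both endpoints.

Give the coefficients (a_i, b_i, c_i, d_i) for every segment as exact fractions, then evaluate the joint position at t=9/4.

  seg 0: a=3 b=-43/12 c=0 d=11/108
  seg 1: a=-5 b=-5/6 c=11/12 d=-11/108
S(9/4) = -999/256

Δ: Δ0=-8/3, Δ1=1
row 1: diag=12, rhs=22; c'=1/4, d'=11/6
back: M1=11/6
M: M0=0, M1=11/6, M2=0
seg 0: a=3, c=M0/2=0, d=(M1−M0)/(6·3)=11/108, b=Δ0−h0·(2M0+M1)/6=-43/12
seg 1: a=-5, c=M1/2=11/12, d=(M2−M1)/(6·3)=-11/108, b=Δ1−h1·(2M1+M2)/6=-5/6
t_q=9/4 → seg 0, τ=9/4; S=3+-43/12·τ+0·τ²+11/108·τ³=-999/256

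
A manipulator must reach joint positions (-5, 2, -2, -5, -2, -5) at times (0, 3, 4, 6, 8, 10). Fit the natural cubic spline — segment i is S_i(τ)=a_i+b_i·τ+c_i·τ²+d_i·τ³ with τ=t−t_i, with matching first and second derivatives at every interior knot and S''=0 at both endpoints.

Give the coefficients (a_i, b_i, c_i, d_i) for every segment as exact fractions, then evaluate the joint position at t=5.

Δ: Δ0=7/3, Δ1=-4, Δ2=-3/2, Δ3=3/2, Δ4=-3/2
row 1: diag=8, rhs=-38; c'=1/8, d'=-19/4
row 2: denom=6−1·1/8=47/8; d'=(15−1·-19/4)/(47/8)=158/47
row 3: denom=8−2·16/47=344/47; d'=(18−2·158/47)/(344/47)=265/172
row 4: denom=8−2·47/172=641/86; d'=(-18−2·265/172)/(641/86)=-1813/641
back: M4=-1813/641
back: M3=265/172−47/172·-1813/641=1483/641
back: M2=158/47−16/47·1483/641=1650/641
back: M1=-19/4−1/8·1650/641=-3251/641
M: M0=0, M1=-3251/641, M2=1650/641, M3=1483/641, M4=-1813/641, M5=0
seg 0: a=-5, c=M0/2=0, d=(M1−M0)/(6·3)=-3251/11538, b=Δ0−h0·(2M0+M1)/6=18727/3846
seg 1: a=2, c=M1/2=-3251/1282, d=(M2−M1)/(6·1)=4901/3846, b=Δ1−h1·(2M1+M2)/6=-5266/1923
seg 2: a=-2, c=M2/2=825/641, d=(M3−M2)/(6·2)=-167/7692, b=Δ2−h2·(2M2+M3)/6=-15335/3846
seg 3: a=-5, c=M3/2=1483/1282, d=(M4−M3)/(6·2)=-824/1923, b=Δ3−h3·(2M3+M4)/6=3463/3846
seg 4: a=-2, c=M4/2=-1813/1282, d=(M5−M4)/(6·2)=1813/7692, b=Δ4−h4·(2M4+M5)/6=1483/3846
t_q=5 → seg 2, τ=1; S=-2+-15335/3846·τ+825/641·τ²+-167/7692·τ³=-12107/2564

  seg 0: a=-5 b=18727/3846 c=0 d=-3251/11538
  seg 1: a=2 b=-5266/1923 c=-3251/1282 d=4901/3846
  seg 2: a=-2 b=-15335/3846 c=825/641 d=-167/7692
  seg 3: a=-5 b=3463/3846 c=1483/1282 d=-824/1923
  seg 4: a=-2 b=1483/3846 c=-1813/1282 d=1813/7692
S(5) = -12107/2564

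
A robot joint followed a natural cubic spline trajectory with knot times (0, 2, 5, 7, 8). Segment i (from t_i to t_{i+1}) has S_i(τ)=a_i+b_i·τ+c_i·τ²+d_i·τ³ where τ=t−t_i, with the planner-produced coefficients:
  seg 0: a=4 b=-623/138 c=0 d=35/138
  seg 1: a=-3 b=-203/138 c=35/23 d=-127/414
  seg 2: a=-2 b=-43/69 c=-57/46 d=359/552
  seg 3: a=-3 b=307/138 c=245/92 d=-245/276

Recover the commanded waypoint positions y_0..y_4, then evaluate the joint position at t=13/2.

y_0=4 y_1=-3 y_2=-2 y_3=-3 y_4=1
S(13/2) = -5193/1472

y_0 = S_0(0) = a_0 = 4
y_1 = S_1(0) = a_1 = -3
y_2 = S_2(0) = a_2 = -2
y_3 = S_3(0) = a_3 = -3
y_4 = S_3(1) = 1
t_q=13/2 is in segment 2 (τ=3/2); S_2(τ)=-5193/1472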